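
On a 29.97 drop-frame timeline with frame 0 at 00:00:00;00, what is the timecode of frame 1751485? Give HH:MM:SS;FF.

Each 10-minute DF block holds 10 × 60 × 30 − 9 × 2 = 17982 frames. 1751485 ÷ 17982 → 97 full blocks, remainder 7231.
Within the partial block the first minute is 1800 frames and each further minute 1798, so 4 further minute boundaries passed. Total skipped labels = 18 × 97 + 2 × 4 = 1754.
Non-drop label index = 1751485 + 1754 = 1753239; at 30 labels/s that is 16:14:01:09, i.e. DF 16:14:01;09.

16:14:01;09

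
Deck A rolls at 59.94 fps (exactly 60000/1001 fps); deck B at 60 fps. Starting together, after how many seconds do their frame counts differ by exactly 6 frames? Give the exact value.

100.1 seconds

The gap grows by |60 − 60000/1001| = 60/1001 frames per second.
Time for a 6-frame gap: 6 ÷ (60/1001) = 100.1 s.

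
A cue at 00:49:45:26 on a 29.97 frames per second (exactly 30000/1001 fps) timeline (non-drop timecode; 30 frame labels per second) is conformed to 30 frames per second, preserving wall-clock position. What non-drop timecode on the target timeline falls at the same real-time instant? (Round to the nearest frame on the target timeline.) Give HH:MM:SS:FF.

Source frame index: (0×3600 + 49×60 + 45) × 30 + 26 = 89576.
Real time: 89576 / (30000/1001) = 11208197/3750 s.
Target frame: (11208197/3750) × (30) = 11208197/125 ≈ 89665.576 → 89666.
At 30 labels/s: frame 89666 → 00:49:48:26.

00:49:48:26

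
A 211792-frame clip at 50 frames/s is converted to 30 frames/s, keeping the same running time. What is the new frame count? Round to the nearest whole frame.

127075 frames

Frames at target rate = 211792 × (30) / (50) = 635376/5 ≈ 127075.200.
Nearest whole frame: 127075.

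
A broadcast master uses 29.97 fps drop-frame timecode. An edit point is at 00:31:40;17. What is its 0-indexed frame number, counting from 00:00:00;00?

Complete 10-minute blocks: 3, each 17982 frames → 53946.
Remaining 1 whole minute in the current block: 1800 + 0 × 1798 = 1800 frames.
Within the current minute: 40 × 30 + 17 − 2 = 1215 (labels ;00/;01 skipped at this minute). Total = 53946 + 1800 + 1215 = 56961.

56961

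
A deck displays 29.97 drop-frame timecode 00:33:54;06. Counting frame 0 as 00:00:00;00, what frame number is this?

60966

Complete 10-minute blocks: 3, each 17982 frames → 53946.
Remaining 3 whole minutes in the current block: 1800 + 2 × 1798 = 5396 frames.
Within the current minute: 54 × 30 + 6 − 2 = 1624 (labels ;00/;01 skipped at this minute). Total = 53946 + 5396 + 1624 = 60966.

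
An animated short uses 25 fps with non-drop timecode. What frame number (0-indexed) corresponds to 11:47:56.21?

Total seconds to the label: (11 × 3600 + 47 × 60 + 56) = 42476.
Frame index = 42476 × 25 + 21 = 1061921.

frame 1061921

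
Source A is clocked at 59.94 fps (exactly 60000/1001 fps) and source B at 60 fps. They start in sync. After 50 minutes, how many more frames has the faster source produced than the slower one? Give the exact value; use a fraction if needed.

180000/1001 frames

50 min = 3000 s.
A emits 60000/1001 × 3000 = 180000000/1001 frames; B emits 60 × 3000 = 180000.
Difference = 180000/1001 frames (≈ 179.8202); B is ahead of A.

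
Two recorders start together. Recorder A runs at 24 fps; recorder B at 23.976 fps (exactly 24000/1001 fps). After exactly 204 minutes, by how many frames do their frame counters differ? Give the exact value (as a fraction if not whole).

293760/1001 frames

204 min = 12240 s.
A emits 24 × 12240 = 293760 frames; B emits 24000/1001 × 12240 = 293760000/1001.
Difference = 293760/1001 frames (≈ 293.4665); B is behind A.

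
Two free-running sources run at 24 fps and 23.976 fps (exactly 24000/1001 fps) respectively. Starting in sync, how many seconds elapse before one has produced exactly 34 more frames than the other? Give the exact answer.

17017/12 seconds

The gap grows by |24000/1001 − 24| = 24/1001 frames per second.
Time for a 34-frame gap: 34 ÷ (24/1001) = 17017/12 s.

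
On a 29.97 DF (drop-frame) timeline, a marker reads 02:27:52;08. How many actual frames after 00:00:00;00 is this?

265902

As if non-drop at 30 labels/s: (2 × 3600 + 27 × 60 + 52) × 30 + 8 = 266168.
Minute boundaries passed: 147; those not divisible by 10: 147 − 14 = 133; dropped labels = 2 × 133 = 266.
Actual frame index = 266168 − 266 = 265902.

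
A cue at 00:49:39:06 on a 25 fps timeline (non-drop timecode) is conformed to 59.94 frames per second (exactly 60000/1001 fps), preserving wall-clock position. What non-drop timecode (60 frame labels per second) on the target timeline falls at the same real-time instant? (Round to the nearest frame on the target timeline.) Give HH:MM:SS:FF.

00:49:36:16

Source frame index: (0×3600 + 49×60 + 39) × 25 + 6 = 74481.
Real time: 74481 / (25) = 74481/25 s.
Target frame: (74481/25) × (60000/1001) = 16250400/91 ≈ 178575.824 → 178576.
At 60 labels/s: frame 178576 → 00:49:36:16.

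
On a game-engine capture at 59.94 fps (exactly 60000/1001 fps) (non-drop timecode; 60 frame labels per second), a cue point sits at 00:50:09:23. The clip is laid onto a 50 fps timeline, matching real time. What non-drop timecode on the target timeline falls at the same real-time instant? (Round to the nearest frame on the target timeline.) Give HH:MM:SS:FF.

00:50:12:20

Source frame index: (0×3600 + 50×60 + 9) × 60 + 23 = 180563.
Real time: 180563 / (60000/1001) = 180743563/60000 s.
Target frame: (180743563/60000) × (50) = 180743563/1200 ≈ 150619.636 → 150620.
At 50 labels/s: frame 150620 → 00:50:12:20.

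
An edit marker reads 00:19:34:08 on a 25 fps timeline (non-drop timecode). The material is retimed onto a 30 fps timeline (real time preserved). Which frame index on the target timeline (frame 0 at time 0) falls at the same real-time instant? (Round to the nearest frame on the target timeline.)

frame 35230

Source frame index: (0×3600 + 19×60 + 34) × 25 + 8 = 29358.
Real time: 29358 / (25) = 29358/25 s.
Target frame: (29358/25) × (30) = 176148/5 ≈ 35229.600 → 35230.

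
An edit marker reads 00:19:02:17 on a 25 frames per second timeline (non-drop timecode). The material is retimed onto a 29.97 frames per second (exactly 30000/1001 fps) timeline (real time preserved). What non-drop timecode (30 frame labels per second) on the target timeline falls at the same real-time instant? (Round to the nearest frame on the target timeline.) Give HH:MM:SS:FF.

Source frame index: (0×3600 + 19×60 + 2) × 25 + 17 = 28567.
Real time: 28567 / (25) = 28567/25 s.
Target frame: (28567/25) × (30000/1001) = 445200/13 ≈ 34246.154 → 34246.
At 30 labels/s: frame 34246 → 00:19:01:16.

00:19:01:16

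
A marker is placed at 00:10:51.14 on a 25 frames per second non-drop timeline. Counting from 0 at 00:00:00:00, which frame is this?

Total seconds to the label: (0 × 3600 + 10 × 60 + 51) = 651.
Frame index = 651 × 25 + 14 = 16289.

frame 16289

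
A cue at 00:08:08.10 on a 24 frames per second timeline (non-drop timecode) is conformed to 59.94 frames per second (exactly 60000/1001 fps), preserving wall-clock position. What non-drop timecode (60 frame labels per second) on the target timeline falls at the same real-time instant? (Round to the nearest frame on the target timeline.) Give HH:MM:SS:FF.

Source frame index: (0×3600 + 8×60 + 8) × 24 + 10 = 11722.
Real time: 11722 / (24) = 5861/12 s.
Target frame: (5861/12) × (60000/1001) = 29305000/1001 ≈ 29275.724 → 29276.
At 60 labels/s: frame 29276 → 00:08:07:56.

00:08:07:56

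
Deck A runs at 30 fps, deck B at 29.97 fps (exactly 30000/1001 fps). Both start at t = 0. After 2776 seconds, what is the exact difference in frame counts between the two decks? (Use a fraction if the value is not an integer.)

83280/1001 frames

A emits 30 × 2776 = 83280 frames; B emits 30000/1001 × 2776 = 83280000/1001.
Difference = 83280/1001 frames (≈ 83.1968); B is behind A.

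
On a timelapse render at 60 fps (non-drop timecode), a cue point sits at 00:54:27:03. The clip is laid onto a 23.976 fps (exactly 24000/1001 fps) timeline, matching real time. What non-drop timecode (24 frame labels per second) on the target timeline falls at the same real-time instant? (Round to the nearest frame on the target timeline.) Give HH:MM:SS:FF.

00:54:23:19

Source frame index: (0×3600 + 54×60 + 27) × 60 + 3 = 196023.
Real time: 196023 / (60) = 65341/20 s.
Target frame: (65341/20) × (24000/1001) = 78409200/1001 ≈ 78330.869 → 78331.
At 24 labels/s: frame 78331 → 00:54:23:19.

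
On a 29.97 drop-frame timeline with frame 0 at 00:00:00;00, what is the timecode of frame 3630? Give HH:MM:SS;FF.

Ten DF minutes hold 17982 frames, so frame 3630 lies in block 0 (frames 0–17981) with 3630 frames into that block.
The block's first minute is 1800 frames and the rest 1798 each; 3630 frames reaches minute 2, so 0 × 18 + 2 × 2 = 4 labels have been skipped so far.
Adding those back, label number 3630 + 4 = 3634 at 30 labels/s is 121 s + 4 f = 0 h 2 min 1 s frame 4, i.e. 00:02:01;04.

00:02:01;04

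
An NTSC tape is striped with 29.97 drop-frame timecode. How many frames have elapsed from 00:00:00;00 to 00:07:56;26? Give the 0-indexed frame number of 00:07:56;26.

14292

As if non-drop at 30 labels/s: (0 × 3600 + 7 × 60 + 56) × 30 + 26 = 14306.
Minute boundaries passed: 7; those not divisible by 10: 7 − 0 = 7; dropped labels = 2 × 7 = 14.
Actual frame index = 14306 − 14 = 14292.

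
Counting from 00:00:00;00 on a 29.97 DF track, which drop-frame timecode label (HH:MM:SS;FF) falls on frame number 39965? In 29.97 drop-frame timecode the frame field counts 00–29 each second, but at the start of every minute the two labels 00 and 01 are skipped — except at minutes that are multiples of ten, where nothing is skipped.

00:22:13;15

Each 10-minute DF block holds 10 × 60 × 30 − 9 × 2 = 17982 frames. 39965 ÷ 17982 → 2 full blocks, remainder 4001.
Within the partial block the first minute is 1800 frames and each further minute 1798, so 2 further minute boundaries passed. Total skipped labels = 18 × 2 + 2 × 2 = 40.
Non-drop label index = 39965 + 40 = 40005; at 30 labels/s that is 00:22:13:15, i.e. DF 00:22:13;15.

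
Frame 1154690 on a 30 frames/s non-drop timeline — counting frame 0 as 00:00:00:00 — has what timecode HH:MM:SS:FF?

10:41:29:20

1154690 ÷ 30 = 38489 full seconds, remainder 20 frames.
38489 s = 10 h 41 min 29 s.
Timecode: 10:41:29:20.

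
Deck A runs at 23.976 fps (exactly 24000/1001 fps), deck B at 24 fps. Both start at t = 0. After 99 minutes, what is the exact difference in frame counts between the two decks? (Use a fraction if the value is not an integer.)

99 min = 5940 s.
A emits 24000/1001 × 5940 = 12960000/91 frames; B emits 24 × 5940 = 142560.
Difference = 12960/91 frames (≈ 142.4176); B is ahead of A.

12960/91 frames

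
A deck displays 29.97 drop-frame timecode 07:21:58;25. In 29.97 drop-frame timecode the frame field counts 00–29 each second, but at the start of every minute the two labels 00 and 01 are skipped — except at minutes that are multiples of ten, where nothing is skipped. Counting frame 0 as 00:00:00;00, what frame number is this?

Complete 10-minute blocks: 44, each 17982 frames → 791208.
Remaining 1 whole minute in the current block: 1800 + 0 × 1798 = 1800 frames.
Within the current minute: 58 × 30 + 25 − 2 = 1763 (labels ;00/;01 skipped at this minute). Total = 791208 + 1800 + 1763 = 794771.

794771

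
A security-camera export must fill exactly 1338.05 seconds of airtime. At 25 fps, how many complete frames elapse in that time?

33451 frames

Frames = 1338.05 × 25 = 133805/4 ≈ 33451.2500.
Complete frames: 33451.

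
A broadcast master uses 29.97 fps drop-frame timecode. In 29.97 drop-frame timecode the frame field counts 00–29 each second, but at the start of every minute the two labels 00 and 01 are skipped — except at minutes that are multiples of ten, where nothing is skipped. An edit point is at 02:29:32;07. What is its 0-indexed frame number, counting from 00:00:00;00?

268897

As if non-drop at 30 labels/s: (2 × 3600 + 29 × 60 + 32) × 30 + 7 = 269167.
Minute boundaries passed: 149; those not divisible by 10: 149 − 14 = 135; dropped labels = 2 × 135 = 270.
Actual frame index = 269167 − 270 = 268897.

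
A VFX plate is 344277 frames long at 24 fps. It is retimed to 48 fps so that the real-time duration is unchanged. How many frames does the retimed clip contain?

688554 frames

Frames at target rate = 344277 × (48) / (24) = 688554.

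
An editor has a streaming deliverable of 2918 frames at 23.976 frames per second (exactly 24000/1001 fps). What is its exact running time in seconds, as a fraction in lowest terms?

1460459/12000 seconds

Running time = 2918 ÷ (24000/1001) = 2918 × 1001/24000 = 1460459/12000 s.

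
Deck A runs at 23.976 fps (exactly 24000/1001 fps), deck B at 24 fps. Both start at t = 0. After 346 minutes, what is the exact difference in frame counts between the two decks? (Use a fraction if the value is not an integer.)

498240/1001 frames

346 min = 20760 s.
A emits 24000/1001 × 20760 = 498240000/1001 frames; B emits 24 × 20760 = 498240.
Difference = 498240/1001 frames (≈ 497.7423); B is ahead of A.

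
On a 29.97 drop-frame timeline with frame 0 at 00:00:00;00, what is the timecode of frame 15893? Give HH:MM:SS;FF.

Ten DF minutes hold 17982 frames, so frame 15893 lies in block 0 (frames 0–17981) with 15893 frames into that block.
The block's first minute is 1800 frames and the rest 1798 each; 15893 frames reaches minute 8, so 0 × 18 + 8 × 2 = 16 labels have been skipped so far.
Adding those back, label number 15893 + 16 = 15909 at 30 labels/s is 530 s + 9 f = 0 h 8 min 50 s frame 9, i.e. 00:08:50;09.

00:08:50;09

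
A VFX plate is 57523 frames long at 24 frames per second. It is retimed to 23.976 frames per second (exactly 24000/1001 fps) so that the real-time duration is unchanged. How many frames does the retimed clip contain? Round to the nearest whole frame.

57466 frames

Frames at target rate = 57523 × (24000/1001) / (24) = 57523000/1001 ≈ 57465.534.
Nearest whole frame: 57466.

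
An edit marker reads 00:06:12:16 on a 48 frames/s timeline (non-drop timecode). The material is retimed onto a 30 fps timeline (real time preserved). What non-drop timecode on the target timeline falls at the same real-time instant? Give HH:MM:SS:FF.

00:06:12:10

Source frame index: (0×3600 + 6×60 + 12) × 48 + 16 = 17872.
Real time: 17872 / (48) = 1117/3 s.
Target frame: (1117/3) × (30) = 11170.
At 30 labels/s: frame 11170 → 00:06:12:10.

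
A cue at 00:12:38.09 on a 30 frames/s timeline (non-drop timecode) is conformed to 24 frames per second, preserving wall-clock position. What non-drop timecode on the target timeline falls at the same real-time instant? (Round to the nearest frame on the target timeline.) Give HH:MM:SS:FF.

Source frame index: (0×3600 + 12×60 + 38) × 30 + 9 = 22749.
Real time: 22749 / (30) = 7583/10 s.
Target frame: (7583/10) × (24) = 90996/5 ≈ 18199.200 → 18199.
At 24 labels/s: frame 18199 → 00:12:38:07.

00:12:38:07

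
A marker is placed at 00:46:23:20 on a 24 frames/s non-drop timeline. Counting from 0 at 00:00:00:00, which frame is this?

66812

Total seconds to the label: (0 × 3600 + 46 × 60 + 23) = 2783.
Frame index = 2783 × 24 + 20 = 66812.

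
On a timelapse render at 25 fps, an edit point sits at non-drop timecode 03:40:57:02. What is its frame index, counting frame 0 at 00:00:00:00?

Total seconds to the label: (3 × 3600 + 40 × 60 + 57) = 13257.
Frame index = 13257 × 25 + 2 = 331427.

331427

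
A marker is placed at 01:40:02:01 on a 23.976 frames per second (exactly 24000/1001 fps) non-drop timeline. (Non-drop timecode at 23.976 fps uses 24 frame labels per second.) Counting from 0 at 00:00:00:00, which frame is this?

Total seconds to the label: (1 × 3600 + 40 × 60 + 2) = 6002.
Frame index = 6002 × 24 + 1 = 144049.

frame 144049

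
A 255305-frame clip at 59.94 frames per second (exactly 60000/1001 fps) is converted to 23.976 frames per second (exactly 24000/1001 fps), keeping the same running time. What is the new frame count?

Frames at target rate = 255305 × (24000/1001) / (60000/1001) = 102122.

102122 frames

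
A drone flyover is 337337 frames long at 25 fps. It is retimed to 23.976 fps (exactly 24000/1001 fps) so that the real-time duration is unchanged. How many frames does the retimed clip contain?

323520 frames

Target frames = source frames × (target rate / source rate) = 337337 × (24000/1001)/(25) = 337337 × 960/1001 = 323520.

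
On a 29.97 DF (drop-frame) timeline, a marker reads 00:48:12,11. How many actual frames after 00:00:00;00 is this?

As if non-drop at 30 labels/s: (0 × 3600 + 48 × 60 + 12) × 30 + 11 = 86771.
Minute boundaries passed: 48; those not divisible by 10: 48 − 4 = 44; dropped labels = 2 × 44 = 88.
Actual frame index = 86771 − 88 = 86683.

86683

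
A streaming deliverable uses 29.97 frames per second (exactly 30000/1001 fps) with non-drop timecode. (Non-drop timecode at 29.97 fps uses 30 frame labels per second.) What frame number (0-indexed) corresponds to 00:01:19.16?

Total seconds to the label: (0 × 3600 + 1 × 60 + 19) = 79.
Frame index = 79 × 30 + 16 = 2386.

frame 2386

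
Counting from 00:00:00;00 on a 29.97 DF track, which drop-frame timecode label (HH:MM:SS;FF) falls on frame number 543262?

05:02:06;26

Each 10-minute DF block holds 10 × 60 × 30 − 9 × 2 = 17982 frames. 543262 ÷ 17982 → 30 full blocks, remainder 3802.
Within the partial block the first minute is 1800 frames and each further minute 1798, so 2 further minute boundaries passed. Total skipped labels = 18 × 30 + 2 × 2 = 544.
Non-drop label index = 543262 + 544 = 543806; at 30 labels/s that is 05:02:06:26, i.e. DF 05:02:06;26.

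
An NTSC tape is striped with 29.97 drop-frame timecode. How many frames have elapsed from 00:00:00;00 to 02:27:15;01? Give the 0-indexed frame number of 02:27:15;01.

Complete 10-minute blocks: 14, each 17982 frames → 251748.
Remaining 7 whole minutes in the current block: 1800 + 6 × 1798 = 12588 frames.
Within the current minute: 15 × 30 + 1 − 2 = 449 (labels ;00/;01 skipped at this minute). Total = 251748 + 12588 + 449 = 264785.

264785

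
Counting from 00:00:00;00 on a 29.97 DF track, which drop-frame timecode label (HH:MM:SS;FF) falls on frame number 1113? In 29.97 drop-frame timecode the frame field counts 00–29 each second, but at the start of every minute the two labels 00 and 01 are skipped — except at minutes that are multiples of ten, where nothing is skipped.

Each 10-minute DF block holds 10 × 60 × 30 − 9 × 2 = 17982 frames. 1113 ÷ 17982 → 0 full blocks, remainder 1113.
Within the partial block the first minute is 1800 frames and each further minute 1798, so 0 further minute boundaries passed. Total skipped labels = 18 × 0 + 2 × 0 = 0.
Non-drop label index = 1113 + 0 = 1113; at 30 labels/s that is 00:00:37:03, i.e. DF 00:00:37;03.

00:00:37;03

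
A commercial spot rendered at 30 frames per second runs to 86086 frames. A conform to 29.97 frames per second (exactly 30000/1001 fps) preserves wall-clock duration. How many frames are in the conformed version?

86000 frames

Target frames = source frames × (target rate / source rate) = 86086 × (30000/1001)/(30) = 86086 × 1000/1001 = 86000.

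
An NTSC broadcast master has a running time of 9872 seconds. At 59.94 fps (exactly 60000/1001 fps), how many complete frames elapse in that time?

591728 frames

Frames = 9872 × 60000/1001 = 592320000/1001 ≈ 591728.2717.
Complete frames: 591728.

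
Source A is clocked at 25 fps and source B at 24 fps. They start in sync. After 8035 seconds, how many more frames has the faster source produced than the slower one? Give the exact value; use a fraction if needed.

A emits 25 × 8035 = 200875 frames; B emits 24 × 8035 = 192840.
Difference = 8035 frames; B is behind A.

8035 frames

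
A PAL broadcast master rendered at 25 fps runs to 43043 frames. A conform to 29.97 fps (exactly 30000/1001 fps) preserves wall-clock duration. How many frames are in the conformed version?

Target frames = source frames × (target rate / source rate) = 43043 × (30000/1001)/(25) = 43043 × 1200/1001 = 51600.

51600 frames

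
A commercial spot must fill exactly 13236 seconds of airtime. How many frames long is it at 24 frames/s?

317664 frames

Frames = 13236 × 24 = 317664.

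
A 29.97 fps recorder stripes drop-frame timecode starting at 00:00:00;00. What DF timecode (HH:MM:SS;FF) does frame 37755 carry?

00:20:59;21

Each 10-minute DF block holds 10 × 60 × 30 − 9 × 2 = 17982 frames. 37755 ÷ 17982 → 2 full blocks, remainder 1791.
Within the partial block the first minute is 1800 frames and each further minute 1798, so 0 further minute boundaries passed. Total skipped labels = 18 × 2 + 2 × 0 = 36.
Non-drop label index = 37755 + 36 = 37791; at 30 labels/s that is 00:20:59:21, i.e. DF 00:20:59;21.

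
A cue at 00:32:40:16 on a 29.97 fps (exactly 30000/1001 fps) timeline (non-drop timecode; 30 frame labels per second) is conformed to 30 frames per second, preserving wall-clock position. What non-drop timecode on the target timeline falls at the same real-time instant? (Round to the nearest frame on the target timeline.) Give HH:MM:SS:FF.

Source frame index: (0×3600 + 32×60 + 40) × 30 + 16 = 58816.
Real time: 58816 / (30000/1001) = 3679676/1875 s.
Target frame: (3679676/1875) × (30) = 7359352/125 ≈ 58874.816 → 58875.
At 30 labels/s: frame 58875 → 00:32:42:15.

00:32:42:15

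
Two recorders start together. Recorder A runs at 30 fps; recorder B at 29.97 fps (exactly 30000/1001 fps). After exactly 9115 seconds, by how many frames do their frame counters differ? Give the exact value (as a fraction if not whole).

A emits 30 × 9115 = 273450 frames; B emits 30000/1001 × 9115 = 273450000/1001.
Difference = 273450/1001 frames (≈ 273.1768); B is behind A.

273450/1001 frames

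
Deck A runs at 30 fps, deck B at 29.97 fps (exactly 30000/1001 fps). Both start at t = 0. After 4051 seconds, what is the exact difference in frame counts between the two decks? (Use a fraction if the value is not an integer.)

A emits 30 × 4051 = 121530 frames; B emits 30000/1001 × 4051 = 121530000/1001.
Difference = 121530/1001 frames (≈ 121.4086); B is behind A.

121530/1001 frames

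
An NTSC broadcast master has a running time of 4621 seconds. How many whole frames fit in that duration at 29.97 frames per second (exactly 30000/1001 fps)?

Frames = 4621 × 30000/1001 = 138630000/1001 ≈ 138491.5085.
Complete frames: 138491.

138491 frames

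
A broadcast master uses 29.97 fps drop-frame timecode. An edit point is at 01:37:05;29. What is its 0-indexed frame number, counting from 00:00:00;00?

174603

As if non-drop at 30 labels/s: (1 × 3600 + 37 × 60 + 5) × 30 + 29 = 174779.
Minute boundaries passed: 97; those not divisible by 10: 97 − 9 = 88; dropped labels = 2 × 88 = 176.
Actual frame index = 174779 − 176 = 174603.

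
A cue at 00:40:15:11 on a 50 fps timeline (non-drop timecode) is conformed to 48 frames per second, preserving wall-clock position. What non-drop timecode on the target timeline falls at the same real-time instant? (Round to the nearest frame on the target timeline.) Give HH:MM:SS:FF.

00:40:15:11

Source frame index: (0×3600 + 40×60 + 15) × 50 + 11 = 120761.
Real time: 120761 / (50) = 120761/50 s.
Target frame: (120761/50) × (48) = 2898264/25 ≈ 115930.560 → 115931.
At 48 labels/s: frame 115931 → 00:40:15:11.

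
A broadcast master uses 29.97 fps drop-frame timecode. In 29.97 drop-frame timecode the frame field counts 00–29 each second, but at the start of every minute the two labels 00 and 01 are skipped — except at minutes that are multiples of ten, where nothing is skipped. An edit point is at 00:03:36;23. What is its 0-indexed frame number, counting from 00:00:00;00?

6497

As if non-drop at 30 labels/s: (0 × 3600 + 3 × 60 + 36) × 30 + 23 = 6503.
Minute boundaries passed: 3; those not divisible by 10: 3 − 0 = 3; dropped labels = 2 × 3 = 6.
Actual frame index = 6503 − 6 = 6497.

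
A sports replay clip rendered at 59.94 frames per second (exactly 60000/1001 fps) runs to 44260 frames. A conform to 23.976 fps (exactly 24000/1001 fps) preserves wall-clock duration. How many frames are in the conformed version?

Target frames = source frames × (target rate / source rate) = 44260 × (24000/1001)/(60000/1001) = 44260 × 2/5 = 17704.

17704 frames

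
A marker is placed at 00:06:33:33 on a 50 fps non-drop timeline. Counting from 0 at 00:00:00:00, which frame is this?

Total seconds to the label: (0 × 3600 + 6 × 60 + 33) = 393.
Frame index = 393 × 50 + 33 = 19683.

frame 19683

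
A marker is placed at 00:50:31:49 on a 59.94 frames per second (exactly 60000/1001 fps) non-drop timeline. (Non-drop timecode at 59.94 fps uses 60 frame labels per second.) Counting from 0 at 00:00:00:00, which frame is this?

frame 181909

Total seconds to the label: (0 × 3600 + 50 × 60 + 31) = 3031.
Frame index = 3031 × 60 + 49 = 181909.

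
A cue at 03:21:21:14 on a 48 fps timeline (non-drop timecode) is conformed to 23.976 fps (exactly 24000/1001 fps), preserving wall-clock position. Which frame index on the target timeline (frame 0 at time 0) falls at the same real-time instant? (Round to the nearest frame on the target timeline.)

frame 289661

Source frame index: (3×3600 + 21×60 + 21) × 48 + 14 = 579902.
Real time: 579902 / (48) = 289951/24 s.
Target frame: (289951/24) × (24000/1001) = 289951000/1001 ≈ 289661.339 → 289661.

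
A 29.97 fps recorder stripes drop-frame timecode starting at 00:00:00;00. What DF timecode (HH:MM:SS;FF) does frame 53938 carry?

00:29:59;22

Ten DF minutes hold 17982 frames, so frame 53938 lies in block 2 (frames 35964–53945) with 17974 frames into that block.
The block's first minute is 1800 frames and the rest 1798 each; 17974 frames reaches minute 9, so 2 × 18 + 9 × 2 = 54 labels have been skipped so far.
Adding those back, label number 53938 + 54 = 53992 at 30 labels/s is 1799 s + 22 f = 0 h 29 min 59 s frame 22, i.e. 00:29:59;22.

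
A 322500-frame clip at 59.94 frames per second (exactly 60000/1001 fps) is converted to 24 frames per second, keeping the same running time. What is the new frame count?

Target frames = source frames × (target rate / source rate) = 322500 × (24)/(60000/1001) = 322500 × 1001/2500 = 129129.

129129 frames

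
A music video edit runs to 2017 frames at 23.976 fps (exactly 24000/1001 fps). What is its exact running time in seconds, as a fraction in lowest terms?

2019017/24000 seconds

Running time = 2017 ÷ (24000/1001) = 2017 × 1001/24000 = 2019017/24000 s.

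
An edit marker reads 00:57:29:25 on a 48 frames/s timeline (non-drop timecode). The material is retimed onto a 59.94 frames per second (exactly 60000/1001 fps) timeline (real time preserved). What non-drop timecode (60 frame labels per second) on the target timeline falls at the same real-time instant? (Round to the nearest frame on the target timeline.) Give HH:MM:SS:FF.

00:57:26:04

Source frame index: (0×3600 + 57×60 + 29) × 48 + 25 = 165577.
Real time: 165577 / (48) = 165577/48 s.
Target frame: (165577/48) × (60000/1001) = 206971250/1001 ≈ 206764.486 → 206764.
At 60 labels/s: frame 206764 → 00:57:26:04.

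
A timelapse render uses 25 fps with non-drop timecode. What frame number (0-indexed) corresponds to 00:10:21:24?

Total seconds to the label: (0 × 3600 + 10 × 60 + 21) = 621.
Frame index = 621 × 25 + 24 = 15549.

15549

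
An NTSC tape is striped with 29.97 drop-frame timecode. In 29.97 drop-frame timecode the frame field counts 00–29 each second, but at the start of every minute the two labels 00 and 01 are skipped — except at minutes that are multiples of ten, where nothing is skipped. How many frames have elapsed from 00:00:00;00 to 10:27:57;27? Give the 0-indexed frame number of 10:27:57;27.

1129207

As if non-drop at 30 labels/s: (10 × 3600 + 27 × 60 + 57) × 30 + 27 = 1130337.
Minute boundaries passed: 627; those not divisible by 10: 627 − 62 = 565; dropped labels = 2 × 565 = 1130.
Actual frame index = 1130337 − 1130 = 1129207.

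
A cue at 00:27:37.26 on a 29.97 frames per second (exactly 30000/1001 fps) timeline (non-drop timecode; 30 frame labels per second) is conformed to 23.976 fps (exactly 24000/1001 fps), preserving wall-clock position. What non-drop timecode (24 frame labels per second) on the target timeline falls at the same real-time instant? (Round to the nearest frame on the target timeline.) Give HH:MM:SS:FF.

00:27:37:21

Source frame index: (0×3600 + 27×60 + 37) × 30 + 26 = 49736.
Real time: 49736 / (30000/1001) = 6223217/3750 s.
Target frame: (6223217/3750) × (24000/1001) = 198944/5 ≈ 39788.800 → 39789.
At 24 labels/s: frame 39789 → 00:27:37:21.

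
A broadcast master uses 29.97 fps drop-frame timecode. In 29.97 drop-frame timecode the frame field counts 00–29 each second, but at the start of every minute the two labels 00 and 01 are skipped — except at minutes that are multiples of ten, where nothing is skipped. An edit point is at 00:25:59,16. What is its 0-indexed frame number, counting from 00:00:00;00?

46740

As if non-drop at 30 labels/s: (0 × 3600 + 25 × 60 + 59) × 30 + 16 = 46786.
Minute boundaries passed: 25; those not divisible by 10: 25 − 2 = 23; dropped labels = 2 × 23 = 46.
Actual frame index = 46786 − 46 = 46740.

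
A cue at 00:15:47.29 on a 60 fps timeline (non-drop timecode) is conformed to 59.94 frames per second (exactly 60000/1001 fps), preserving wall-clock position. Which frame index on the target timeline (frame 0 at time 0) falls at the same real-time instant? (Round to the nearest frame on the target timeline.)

Source frame index: (0×3600 + 15×60 + 47) × 60 + 29 = 56849.
Real time: 56849 / (60) = 56849/60 s.
Target frame: (56849/60) × (60000/1001) = 4373000/77 ≈ 56792.208 → 56792.

frame 56792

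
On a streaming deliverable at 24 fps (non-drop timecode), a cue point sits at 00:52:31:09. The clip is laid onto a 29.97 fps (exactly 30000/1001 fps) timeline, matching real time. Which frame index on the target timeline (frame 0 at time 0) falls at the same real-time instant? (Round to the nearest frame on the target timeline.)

frame 94447

Source frame index: (0×3600 + 52×60 + 31) × 24 + 9 = 75633.
Real time: 75633 / (24) = 25211/8 s.
Target frame: (25211/8) × (30000/1001) = 94541250/1001 ≈ 94446.803 → 94447.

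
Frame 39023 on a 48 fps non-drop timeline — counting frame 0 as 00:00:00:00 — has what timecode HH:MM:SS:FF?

39023 ÷ 48 = 812 full seconds, remainder 47 frames.
812 s = 0 h 13 min 32 s.
Timecode: 00:13:32:47.

00:13:32:47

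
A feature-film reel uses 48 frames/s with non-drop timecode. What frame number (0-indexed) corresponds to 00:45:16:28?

frame 130396

Total seconds to the label: (0 × 3600 + 45 × 60 + 16) = 2716.
Frame index = 2716 × 48 + 28 = 130396.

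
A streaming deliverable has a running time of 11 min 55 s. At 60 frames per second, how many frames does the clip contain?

42900 frames

11 min 55 s = 715 s.
Frames = 715 × 60 = 42900.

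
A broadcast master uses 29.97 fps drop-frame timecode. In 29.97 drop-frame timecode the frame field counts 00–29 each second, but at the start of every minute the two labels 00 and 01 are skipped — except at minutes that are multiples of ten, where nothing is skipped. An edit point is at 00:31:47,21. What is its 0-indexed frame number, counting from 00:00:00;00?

Complete 10-minute blocks: 3, each 17982 frames → 53946.
Remaining 1 whole minute in the current block: 1800 + 0 × 1798 = 1800 frames.
Within the current minute: 47 × 30 + 21 − 2 = 1429 (labels ;00/;01 skipped at this minute). Total = 53946 + 1800 + 1429 = 57175.

57175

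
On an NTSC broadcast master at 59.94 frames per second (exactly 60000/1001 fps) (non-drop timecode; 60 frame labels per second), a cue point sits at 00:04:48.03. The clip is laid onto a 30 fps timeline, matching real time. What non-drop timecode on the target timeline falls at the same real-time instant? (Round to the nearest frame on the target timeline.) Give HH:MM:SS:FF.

Source frame index: (0×3600 + 4×60 + 48) × 60 + 3 = 17283.
Real time: 17283 / (60000/1001) = 5766761/20000 s.
Target frame: (5766761/20000) × (30) = 17300283/2000 ≈ 8650.141 → 8650.
At 30 labels/s: frame 8650 → 00:04:48:10.

00:04:48:10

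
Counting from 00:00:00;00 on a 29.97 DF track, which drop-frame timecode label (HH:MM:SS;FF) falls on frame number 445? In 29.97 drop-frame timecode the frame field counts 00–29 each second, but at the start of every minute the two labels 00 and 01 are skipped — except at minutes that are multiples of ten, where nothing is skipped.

00:00:14;25

Each 10-minute DF block holds 10 × 60 × 30 − 9 × 2 = 17982 frames. 445 ÷ 17982 → 0 full blocks, remainder 445.
Within the partial block the first minute is 1800 frames and each further minute 1798, so 0 further minute boundaries passed. Total skipped labels = 18 × 0 + 2 × 0 = 0.
Non-drop label index = 445 + 0 = 445; at 30 labels/s that is 00:00:14:25, i.e. DF 00:00:14;25.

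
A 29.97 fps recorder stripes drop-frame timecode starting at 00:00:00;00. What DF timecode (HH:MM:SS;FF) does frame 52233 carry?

00:29:02;27

Each 10-minute DF block holds 10 × 60 × 30 − 9 × 2 = 17982 frames. 52233 ÷ 17982 → 2 full blocks, remainder 16269.
Within the partial block the first minute is 1800 frames and each further minute 1798, so 9 further minute boundaries passed. Total skipped labels = 18 × 2 + 2 × 9 = 54.
Non-drop label index = 52233 + 54 = 52287; at 30 labels/s that is 00:29:02:27, i.e. DF 00:29:02;27.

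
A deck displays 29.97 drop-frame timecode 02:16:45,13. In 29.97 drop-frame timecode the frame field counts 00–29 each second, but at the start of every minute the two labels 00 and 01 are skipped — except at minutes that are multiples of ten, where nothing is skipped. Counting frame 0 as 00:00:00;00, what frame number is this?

Complete 10-minute blocks: 13, each 17982 frames → 233766.
Remaining 6 whole minutes in the current block: 1800 + 5 × 1798 = 10790 frames.
Within the current minute: 45 × 30 + 13 − 2 = 1361 (labels ;00/;01 skipped at this minute). Total = 233766 + 10790 + 1361 = 245917.

245917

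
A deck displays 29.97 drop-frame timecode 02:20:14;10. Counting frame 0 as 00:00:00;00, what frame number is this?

252178

Complete 10-minute blocks: 14, each 17982 frames → 251748.
Remaining 0 whole minutes in the current block: 0 frames.
Within the current minute: 14 × 30 + 10 = 430. Total = 251748 + 0 + 430 = 252178.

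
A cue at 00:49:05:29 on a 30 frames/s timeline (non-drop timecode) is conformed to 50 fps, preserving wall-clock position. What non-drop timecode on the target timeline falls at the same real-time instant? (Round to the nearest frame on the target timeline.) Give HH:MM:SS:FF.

Source frame index: (0×3600 + 49×60 + 5) × 30 + 29 = 88379.
Real time: 88379 / (30) = 88379/30 s.
Target frame: (88379/30) × (50) = 441895/3 ≈ 147298.333 → 147298.
At 50 labels/s: frame 147298 → 00:49:05:48.

00:49:05:48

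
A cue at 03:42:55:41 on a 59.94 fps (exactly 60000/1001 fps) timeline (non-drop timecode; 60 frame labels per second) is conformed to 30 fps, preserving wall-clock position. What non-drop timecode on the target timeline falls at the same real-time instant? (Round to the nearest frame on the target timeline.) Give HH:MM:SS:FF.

Source frame index: (3×3600 + 42×60 + 55) × 60 + 41 = 802541.
Real time: 802541 / (60000/1001) = 803343541/60000 s.
Target frame: (803343541/60000) × (30) = 803343541/2000 ≈ 401671.770 → 401672.
At 30 labels/s: frame 401672 → 03:43:09:02.

03:43:09:02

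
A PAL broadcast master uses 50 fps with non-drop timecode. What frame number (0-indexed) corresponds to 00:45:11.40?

frame 135590

Total seconds to the label: (0 × 3600 + 45 × 60 + 11) = 2711.
Frame index = 2711 × 50 + 40 = 135590.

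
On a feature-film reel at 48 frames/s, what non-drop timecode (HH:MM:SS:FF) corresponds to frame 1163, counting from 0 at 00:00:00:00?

00:00:24:11

1163 ÷ 48 = 24 full seconds, remainder 11 frames.
24 s = 0 h 0 min 24 s.
Timecode: 00:00:24:11.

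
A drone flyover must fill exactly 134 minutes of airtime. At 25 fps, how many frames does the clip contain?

134 min = 8040 s.
Frames = 8040 × 25 = 201000.

201000 frames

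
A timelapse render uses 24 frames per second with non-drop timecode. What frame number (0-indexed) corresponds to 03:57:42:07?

frame 342295

Total seconds to the label: (3 × 3600 + 57 × 60 + 42) = 14262.
Frame index = 14262 × 24 + 7 = 342295.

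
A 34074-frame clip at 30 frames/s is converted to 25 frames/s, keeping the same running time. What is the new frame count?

Target frames = source frames × (target rate / source rate) = 34074 × (25)/(30) = 34074 × 5/6 = 28395.

28395 frames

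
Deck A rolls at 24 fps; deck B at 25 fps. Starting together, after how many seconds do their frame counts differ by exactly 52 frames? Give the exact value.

The gap grows by |25 − 24| = 1 frame per second.
Time for a 52-frame gap: 52 ÷ (1) = 52 s.

52 seconds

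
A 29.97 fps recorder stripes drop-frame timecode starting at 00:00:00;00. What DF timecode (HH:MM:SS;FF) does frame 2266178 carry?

21:00:14;26

Ten DF minutes hold 17982 frames, so frame 2266178 lies in block 126 (frames 2265732–2283713) with 446 frames into that block.
The block's first minute is 1800 frames and the rest 1798 each; 446 frames reaches minute 0, so 126 × 18 + 0 × 2 = 2268 labels have been skipped so far.
Adding those back, label number 2266178 + 2268 = 2268446 at 30 labels/s is 75614 s + 26 f = 21 h 0 min 14 s frame 26, i.e. 21:00:14;26.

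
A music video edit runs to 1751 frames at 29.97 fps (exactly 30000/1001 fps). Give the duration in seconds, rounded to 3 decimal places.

Running time = 1751 × 1001/30000 = 1752751/30000 s ≈ 58.425 s.

58.425 seconds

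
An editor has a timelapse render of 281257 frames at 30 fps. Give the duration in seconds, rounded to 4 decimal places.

Running time = 281257 × 1/30 = 281257/30 s ≈ 9375.2333 s.

9375.2333 seconds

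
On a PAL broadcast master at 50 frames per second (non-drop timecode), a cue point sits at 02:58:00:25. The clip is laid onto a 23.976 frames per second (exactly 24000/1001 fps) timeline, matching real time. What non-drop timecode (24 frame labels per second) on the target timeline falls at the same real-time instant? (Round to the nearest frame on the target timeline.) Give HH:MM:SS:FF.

02:57:49:20

Source frame index: (2×3600 + 58×60 + 0) × 50 + 25 = 534025.
Real time: 534025 / (50) = 21361/2 s.
Target frame: (21361/2) × (24000/1001) = 256332000/1001 ≈ 256075.924 → 256076.
At 24 labels/s: frame 256076 → 02:57:49:20.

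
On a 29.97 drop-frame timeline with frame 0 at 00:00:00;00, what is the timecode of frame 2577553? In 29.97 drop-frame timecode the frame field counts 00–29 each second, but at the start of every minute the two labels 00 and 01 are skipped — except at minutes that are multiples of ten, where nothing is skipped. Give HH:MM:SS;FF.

23:53:24;13

Ten DF minutes hold 17982 frames, so frame 2577553 lies in block 143 (frames 2571426–2589407) with 6127 frames into that block.
The block's first minute is 1800 frames and the rest 1798 each; 6127 frames reaches minute 3, so 143 × 18 + 3 × 2 = 2580 labels have been skipped so far.
Adding those back, label number 2577553 + 2580 = 2580133 at 30 labels/s is 86004 s + 13 f = 23 h 53 min 24 s frame 13, i.e. 23:53:24;13.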